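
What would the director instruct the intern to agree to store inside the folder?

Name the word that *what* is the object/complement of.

Pre-movement form: The director would instruct the intern to agree to store what inside the folder.
'what' is the direct object of 'store'. Fronting leaves a gap immediately after 'store':
What would the director instruct the intern to agree to store ___ inside the folder?

store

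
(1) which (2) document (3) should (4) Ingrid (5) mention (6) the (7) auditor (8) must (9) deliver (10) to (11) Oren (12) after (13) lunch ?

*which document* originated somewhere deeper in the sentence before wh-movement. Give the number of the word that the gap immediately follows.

Pre-movement form: Ingrid should mention the auditor must deliver which document to Oren after lunch.
'which document' is the direct object of 'deliver'. Wh-movement fronts it, leaving a gap right after 'deliver':
Which document should Ingrid mention the auditor must deliver ___ to Oren after lunch?
'deliver' is word 9.

9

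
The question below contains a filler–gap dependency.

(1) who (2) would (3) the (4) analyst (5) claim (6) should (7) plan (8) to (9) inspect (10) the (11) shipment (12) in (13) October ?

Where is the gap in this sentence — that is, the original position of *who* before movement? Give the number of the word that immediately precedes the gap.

5

Pre-movement form: The analyst would claim who should plan to inspect the shipment in October.
'who' functions as the subject of the clause embedded under 'claim'. Fronting leaves a gap immediately after 'claim':
Who would the analyst claim ___ should plan to inspect the shipment in October?
'claim' is word 5.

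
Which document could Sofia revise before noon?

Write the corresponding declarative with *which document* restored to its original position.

'which document' is the direct object of 'revise'. Fronting leaves a gap immediately after 'revise':
Which document could Sofia revise ___ before noon?

Sofia could revise which document before noon.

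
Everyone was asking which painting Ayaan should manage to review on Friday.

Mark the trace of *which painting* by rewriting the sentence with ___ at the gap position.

Before movement: Ayaan should manage to review which painting on Friday.
'which painting' is the direct object of 'review'. The gap is right after 'review'.

Everyone was asking which painting Ayaan should manage to review ___ on Friday.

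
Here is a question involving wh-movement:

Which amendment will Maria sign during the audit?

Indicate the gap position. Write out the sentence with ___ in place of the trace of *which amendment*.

Before movement: Maria will sign which amendment during the audit.
The filler 'which amendment' is interpreted as the direct object of 'sign'. The gap is right after 'sign'.

Which amendment will Maria sign ___ during the audit?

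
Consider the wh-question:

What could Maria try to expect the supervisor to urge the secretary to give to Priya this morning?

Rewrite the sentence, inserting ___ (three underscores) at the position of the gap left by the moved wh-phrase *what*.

Before movement: Maria could try to expect the supervisor to urge the secretary to give what to Priya this morning.
'what' functions as the direct object of 'give'. The gap is right after 'give'.

What could Maria try to expect the supervisor to urge the secretary to give ___ to Priya this morning?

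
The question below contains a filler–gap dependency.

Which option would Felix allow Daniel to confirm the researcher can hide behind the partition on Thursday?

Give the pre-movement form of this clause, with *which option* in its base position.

The filler 'which option' is interpreted as the direct object of 'hide'. It moves to the left edge, and the trace sits right after 'hide':
Which option would Felix allow Daniel to confirm the researcher can hide ___ behind the partition on Thursday?

Felix would allow Daniel to confirm the researcher can hide which option behind the partition on Thursday.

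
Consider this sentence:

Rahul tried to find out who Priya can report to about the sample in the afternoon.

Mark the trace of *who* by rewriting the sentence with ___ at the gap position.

Rahul tried to find out who Priya can report to ___ about the sample in the afternoon.

Pre-movement form: Priya can report to who about the sample in the afternoon.
'who' is the object of the preposition 'to'. The gap is right after 'to'.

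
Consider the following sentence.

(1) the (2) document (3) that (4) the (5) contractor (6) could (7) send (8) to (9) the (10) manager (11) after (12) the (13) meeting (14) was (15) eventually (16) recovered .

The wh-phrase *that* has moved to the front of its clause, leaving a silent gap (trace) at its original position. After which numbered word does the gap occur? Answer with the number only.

'that' functions as the direct object of 'send'. It moves to the left edge, and the trace sits right after 'send':
The document that the contractor could send ___ to the manager after the meeting was eventually recovered.
'send' is word 7.

7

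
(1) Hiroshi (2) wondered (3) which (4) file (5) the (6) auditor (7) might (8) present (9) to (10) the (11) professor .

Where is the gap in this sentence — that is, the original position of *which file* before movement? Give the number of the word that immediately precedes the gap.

8

In situ: The auditor might present which file to the professor.
'which file' functions as the direct object of 'present'. Wh-movement fronts it, leaving a gap right after 'present':
Hiroshi wondered which file the auditor might present ___ to the professor.
'present' is word 8.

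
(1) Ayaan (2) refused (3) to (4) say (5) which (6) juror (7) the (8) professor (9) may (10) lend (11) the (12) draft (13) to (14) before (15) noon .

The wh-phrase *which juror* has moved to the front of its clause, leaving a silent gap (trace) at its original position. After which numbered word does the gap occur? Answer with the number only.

13

Before movement: The professor may lend the draft to which juror before noon.
'which juror' is the object of the preposition 'to' (recipient of 'lend'). Wh-movement fronts it, leaving a gap right after 'to':
Ayaan refused to say which juror the professor may lend the draft to ___ before noon.
'to' is word 13.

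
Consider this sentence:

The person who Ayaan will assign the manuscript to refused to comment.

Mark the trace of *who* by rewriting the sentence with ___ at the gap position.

'who' is the object of the preposition 'to' (recipient of 'assign'). The gap is right after 'to'.

The person who Ayaan will assign the manuscript to ___ refused to comment.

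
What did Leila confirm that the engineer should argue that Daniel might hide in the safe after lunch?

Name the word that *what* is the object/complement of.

Before movement: Leila did confirm that the engineer should argue that Daniel might hide what in the safe after lunch.
The filler 'what' is interpreted as the direct object of 'hide'. Fronting leaves a gap immediately after 'hide':
What did Leila confirm that the engineer should argue that Daniel might hide ___ in the safe after lunch?

hide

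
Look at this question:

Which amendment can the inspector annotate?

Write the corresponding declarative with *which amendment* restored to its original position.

The filler 'which amendment' is interpreted as the direct object of 'annotate'. It moves to the left edge, and the trace sits right after 'annotate':
Which amendment can the inspector annotate ___?

The inspector can annotate which amendment.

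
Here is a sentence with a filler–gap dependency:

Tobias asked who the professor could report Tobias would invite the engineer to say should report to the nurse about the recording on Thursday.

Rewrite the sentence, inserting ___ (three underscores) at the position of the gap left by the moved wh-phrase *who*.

Tobias asked who the professor could report Tobias would invite the engineer to say ___ should report to the nurse about the recording on Thursday.

Pre-movement form: The professor could report Tobias would invite the engineer to say who should report to the nurse about the recording on Thursday.
The filler 'who' is interpreted as the subject of the clause embedded under 'say'. The gap is right after 'say'.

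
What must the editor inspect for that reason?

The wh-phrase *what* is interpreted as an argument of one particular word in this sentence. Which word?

Underlying clause: The editor must inspect what for that reason.
'what' is the direct object of 'inspect'. Wh-movement fronts it, leaving a gap right after 'inspect':
What must the editor inspect ___ for that reason?

inspect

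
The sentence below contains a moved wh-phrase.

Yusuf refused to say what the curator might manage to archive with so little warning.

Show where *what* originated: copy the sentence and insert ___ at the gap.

In situ: The curator might manage to archive what with so little warning.
'what' functions as the direct object of 'archive'. The gap is right after 'archive'.

Yusuf refused to say what the curator might manage to archive ___ with so little warning.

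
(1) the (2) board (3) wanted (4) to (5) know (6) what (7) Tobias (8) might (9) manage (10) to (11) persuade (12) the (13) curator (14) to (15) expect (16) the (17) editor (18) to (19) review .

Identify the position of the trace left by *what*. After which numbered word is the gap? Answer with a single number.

Pre-movement form: Tobias might manage to persuade the curator to expect the editor to review what.
The filler 'what' is interpreted as the direct object of 'review'. It moves to the left edge, and the trace sits right after 'review':
The board wanted to know what Tobias might manage to persuade the curator to expect the editor to review ___.
'review' is word 19.

19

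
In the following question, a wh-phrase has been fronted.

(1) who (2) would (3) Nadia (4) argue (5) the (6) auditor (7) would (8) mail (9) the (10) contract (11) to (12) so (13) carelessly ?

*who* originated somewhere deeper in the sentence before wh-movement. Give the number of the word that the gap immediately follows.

11

Underlying clause: Nadia would argue the auditor would mail the contract to who so carelessly.
'who' is the object of the preposition 'to' (recipient of 'mail'). Fronting leaves a gap immediately after 'to':
Who would Nadia argue the auditor would mail the contract to ___ so carelessly?
'to' is word 11.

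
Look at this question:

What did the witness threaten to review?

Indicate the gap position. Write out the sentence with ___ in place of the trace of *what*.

Pre-movement form: The witness did threaten to review what.
'what' is the direct object of 'review'. The gap is right after 'review'.

What did the witness threaten to review ___?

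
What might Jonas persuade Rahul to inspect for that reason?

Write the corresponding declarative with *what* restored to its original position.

Jonas might persuade Rahul to inspect what for that reason.

'what' functions as the direct object of 'inspect'. It moves to the left edge, and the trace sits right after 'inspect':
What might Jonas persuade Rahul to inspect ___ for that reason?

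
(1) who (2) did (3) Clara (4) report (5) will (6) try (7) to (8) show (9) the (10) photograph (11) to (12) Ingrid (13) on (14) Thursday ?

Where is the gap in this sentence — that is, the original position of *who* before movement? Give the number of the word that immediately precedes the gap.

Before movement: Clara did report who will try to show the photograph to Ingrid on Thursday.
'who' is the subject of the clause embedded under 'report'. Fronting leaves a gap immediately after 'report':
Who did Clara report ___ will try to show the photograph to Ingrid on Thursday?
'report' is word 4.

4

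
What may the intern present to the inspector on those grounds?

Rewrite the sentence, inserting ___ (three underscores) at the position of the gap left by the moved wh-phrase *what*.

Before movement: The intern may present what to the inspector on those grounds.
The filler 'what' is interpreted as the direct object of 'present'. The gap is right after 'present'.

What may the intern present ___ to the inspector on those grounds?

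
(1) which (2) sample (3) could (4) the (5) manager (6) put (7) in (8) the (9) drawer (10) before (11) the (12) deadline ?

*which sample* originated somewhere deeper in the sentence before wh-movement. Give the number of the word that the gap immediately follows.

Underlying clause: The manager could put which sample in the drawer before the deadline.
'which sample' functions as the direct object of 'put'. Fronting leaves a gap immediately after 'put':
Which sample could the manager put ___ in the drawer before the deadline?
'put' is word 6.

6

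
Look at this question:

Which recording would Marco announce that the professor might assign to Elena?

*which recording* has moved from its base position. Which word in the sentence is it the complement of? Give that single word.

assign

Before movement: Marco would announce that the professor might assign which recording to Elena.
The filler 'which recording' is interpreted as the direct object of 'assign'. Fronting leaves a gap immediately after 'assign':
Which recording would Marco announce that the professor might assign ___ to Elena?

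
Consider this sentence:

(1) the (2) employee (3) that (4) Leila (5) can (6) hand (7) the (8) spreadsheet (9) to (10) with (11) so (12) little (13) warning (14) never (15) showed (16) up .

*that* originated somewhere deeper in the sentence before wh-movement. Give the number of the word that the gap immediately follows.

'that' is the object of the preposition 'to' (recipient of 'hand'). Wh-movement fronts it, leaving a gap right after 'to':
The employee that Leila can hand the spreadsheet to ___ with so little warning never showed up.
'to' is word 9.

9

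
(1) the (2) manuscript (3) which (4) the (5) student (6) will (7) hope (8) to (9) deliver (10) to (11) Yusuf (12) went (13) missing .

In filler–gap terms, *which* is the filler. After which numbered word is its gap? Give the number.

'which' functions as the direct object of 'deliver'. It moves to the left edge, and the trace sits right after 'deliver':
The manuscript which the student will hope to deliver ___ to Yusuf went missing.
'deliver' is word 9.

9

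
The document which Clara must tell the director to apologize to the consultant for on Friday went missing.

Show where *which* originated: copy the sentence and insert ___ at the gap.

The document which Clara must tell the director to apologize to the consultant for ___ on Friday went missing.

'which' functions as the object of the preposition 'for'. The gap is right after 'for'.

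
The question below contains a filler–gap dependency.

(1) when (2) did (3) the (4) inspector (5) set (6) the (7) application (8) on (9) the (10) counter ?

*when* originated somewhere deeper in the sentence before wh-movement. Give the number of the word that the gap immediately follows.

10

Pre-movement form: The inspector did set the application on the counter when.
'when' is the temporal adjunct. Wh-movement fronts it, leaving a gap right after 'counter':
When did the inspector set the application on the counter ___?
'counter' is word 10.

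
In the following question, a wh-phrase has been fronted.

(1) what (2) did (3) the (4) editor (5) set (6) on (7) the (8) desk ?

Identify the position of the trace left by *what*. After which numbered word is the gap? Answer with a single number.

5

Before movement: The editor did set what on the desk.
'what' functions as the direct object of 'set'. Fronting leaves a gap immediately after 'set':
What did the editor set ___ on the desk?
'set' is word 5.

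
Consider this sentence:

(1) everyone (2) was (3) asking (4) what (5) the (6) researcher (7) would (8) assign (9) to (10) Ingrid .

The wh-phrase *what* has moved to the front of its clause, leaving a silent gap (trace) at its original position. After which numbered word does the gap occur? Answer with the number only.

Underlying clause: The researcher would assign what to Ingrid.
'what' is the direct object of 'assign'. It moves to the left edge, and the trace sits right after 'assign':
Everyone was asking what the researcher would assign ___ to Ingrid.
'assign' is word 8.

8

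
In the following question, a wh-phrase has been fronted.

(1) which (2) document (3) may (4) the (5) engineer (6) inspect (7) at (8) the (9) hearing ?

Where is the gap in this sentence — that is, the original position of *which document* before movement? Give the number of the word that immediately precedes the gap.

6

Underlying clause: The engineer may inspect which document at the hearing.
'which document' is the direct object of 'inspect'. It moves to the left edge, and the trace sits right after 'inspect':
Which document may the engineer inspect ___ at the hearing?
'inspect' is word 6.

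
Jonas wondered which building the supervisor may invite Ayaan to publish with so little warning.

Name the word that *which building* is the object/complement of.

publish

Underlying clause: The supervisor may invite Ayaan to publish which building with so little warning.
The filler 'which building' is interpreted as the direct object of 'publish'. Fronting leaves a gap immediately after 'publish':
Jonas wondered which building the supervisor may invite Ayaan to publish ___ with so little warning.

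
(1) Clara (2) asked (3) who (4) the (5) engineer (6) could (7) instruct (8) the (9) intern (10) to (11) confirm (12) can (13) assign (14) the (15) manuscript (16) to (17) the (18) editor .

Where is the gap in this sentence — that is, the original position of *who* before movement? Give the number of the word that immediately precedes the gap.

11

In situ: The engineer could instruct the intern to confirm who can assign the manuscript to the editor.
The filler 'who' is interpreted as the subject of the clause embedded under 'confirm'. Fronting leaves a gap immediately after 'confirm':
Clara asked who the engineer could instruct the intern to confirm ___ can assign the manuscript to the editor.
'confirm' is word 11.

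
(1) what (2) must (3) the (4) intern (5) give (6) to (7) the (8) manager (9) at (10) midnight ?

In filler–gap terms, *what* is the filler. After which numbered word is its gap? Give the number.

5

Before movement: The intern must give what to the manager at midnight.
'what' functions as the direct object of 'give'. Wh-movement fronts it, leaving a gap right after 'give':
What must the intern give ___ to the manager at midnight?
'give' is word 5.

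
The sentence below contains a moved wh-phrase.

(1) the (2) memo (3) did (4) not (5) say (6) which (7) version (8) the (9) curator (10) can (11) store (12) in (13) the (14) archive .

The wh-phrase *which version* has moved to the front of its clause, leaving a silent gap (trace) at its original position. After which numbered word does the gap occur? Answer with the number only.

In situ: The curator can store which version in the archive.
'which version' functions as the direct object of 'store'. It moves to the left edge, and the trace sits right after 'store':
The memo did not say which version the curator can store ___ in the archive.
'store' is word 11.

11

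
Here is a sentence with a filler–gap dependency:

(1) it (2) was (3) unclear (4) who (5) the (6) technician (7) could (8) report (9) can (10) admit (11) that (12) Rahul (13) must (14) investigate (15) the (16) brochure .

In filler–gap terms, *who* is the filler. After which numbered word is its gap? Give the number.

In situ: The technician could report who can admit that Rahul must investigate the brochure.
'who' is the subject of the clause embedded under 'report'. Wh-movement fronts it, leaving a gap right after 'report':
It was unclear who the technician could report ___ can admit that Rahul must investigate the brochure.
'report' is word 8.

8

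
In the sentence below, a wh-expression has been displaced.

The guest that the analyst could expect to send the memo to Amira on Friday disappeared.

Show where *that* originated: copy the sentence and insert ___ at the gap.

'that' is the direct object of 'expect'. The gap is right after 'expect'.

The guest that the analyst could expect ___ to send the memo to Amira on Friday disappeared.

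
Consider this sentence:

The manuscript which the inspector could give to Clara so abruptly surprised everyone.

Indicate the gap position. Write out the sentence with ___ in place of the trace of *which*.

The manuscript which the inspector could give ___ to Clara so abruptly surprised everyone.

'which' functions as the direct object of 'give'. The gap is right after 'give'.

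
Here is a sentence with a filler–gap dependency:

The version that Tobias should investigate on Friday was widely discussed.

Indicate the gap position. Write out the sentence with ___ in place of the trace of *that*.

The filler 'that' is interpreted as the direct object of 'investigate'. The gap is right after 'investigate'.

The version that Tobias should investigate ___ on Friday was widely discussed.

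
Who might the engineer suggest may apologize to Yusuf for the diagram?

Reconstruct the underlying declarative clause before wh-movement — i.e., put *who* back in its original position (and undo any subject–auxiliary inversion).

The engineer might suggest who may apologize to Yusuf for the diagram.

'who' functions as the subject of the clause embedded under 'suggest'. Wh-movement fronts it, leaving a gap right after 'suggest':
Who might the engineer suggest ___ may apologize to Yusuf for the diagram?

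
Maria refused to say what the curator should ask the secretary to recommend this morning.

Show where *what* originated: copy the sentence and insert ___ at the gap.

Maria refused to say what the curator should ask the secretary to recommend ___ this morning.

Underlying clause: The curator should ask the secretary to recommend what this morning.
'what' functions as the direct object of 'recommend'. The gap is right after 'recommend'.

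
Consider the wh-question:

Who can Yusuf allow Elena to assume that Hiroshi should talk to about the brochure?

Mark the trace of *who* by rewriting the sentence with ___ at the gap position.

Who can Yusuf allow Elena to assume that Hiroshi should talk to ___ about the brochure?

Pre-movement form: Yusuf can allow Elena to assume that Hiroshi should talk to who about the brochure.
'who' functions as the object of the preposition 'to'. The gap is right after 'to'.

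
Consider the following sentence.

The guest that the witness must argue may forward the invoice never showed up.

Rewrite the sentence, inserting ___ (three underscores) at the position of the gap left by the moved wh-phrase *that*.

'that' functions as the subject of the clause embedded under 'argue'. The gap is right after 'argue'.

The guest that the witness must argue ___ may forward the invoice never showed up.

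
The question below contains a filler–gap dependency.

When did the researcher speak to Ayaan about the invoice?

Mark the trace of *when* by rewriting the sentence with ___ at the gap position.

When did the researcher speak to Ayaan about the invoice ___?

Underlying clause: The researcher did speak to Ayaan about the invoice when.
'when' functions as the temporal adjunct. The gap is right after 'invoice'.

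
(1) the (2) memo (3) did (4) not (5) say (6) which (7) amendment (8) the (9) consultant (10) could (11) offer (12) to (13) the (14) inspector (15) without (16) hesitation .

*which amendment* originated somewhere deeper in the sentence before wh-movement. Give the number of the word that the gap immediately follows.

Before movement: The consultant could offer which amendment to the inspector without hesitation.
'which amendment' functions as the direct object of 'offer'. Wh-movement fronts it, leaving a gap right after 'offer':
The memo did not say which amendment the consultant could offer ___ to the inspector without hesitation.
'offer' is word 11.

11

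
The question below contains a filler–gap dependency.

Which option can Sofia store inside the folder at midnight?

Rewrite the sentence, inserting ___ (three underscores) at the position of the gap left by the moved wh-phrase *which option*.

Underlying clause: Sofia can store which option inside the folder at midnight.
'which option' functions as the direct object of 'store'. The gap is right after 'store'.

Which option can Sofia store ___ inside the folder at midnight?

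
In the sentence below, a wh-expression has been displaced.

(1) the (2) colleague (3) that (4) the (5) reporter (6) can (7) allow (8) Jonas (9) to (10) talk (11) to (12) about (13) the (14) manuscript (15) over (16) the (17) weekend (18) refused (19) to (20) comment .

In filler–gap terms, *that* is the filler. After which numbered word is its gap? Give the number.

'that' functions as the object of the preposition 'to'. Wh-movement fronts it, leaving a gap right after 'to':
The colleague that the reporter can allow Jonas to talk to ___ about the manuscript over the weekend refused to comment.
'to' is word 11.

11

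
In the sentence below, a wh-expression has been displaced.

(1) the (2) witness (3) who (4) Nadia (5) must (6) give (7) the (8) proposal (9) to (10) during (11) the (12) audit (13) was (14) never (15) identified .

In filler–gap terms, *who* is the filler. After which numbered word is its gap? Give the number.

'who' is the object of the preposition 'to' (recipient of 'give'). Fronting leaves a gap immediately after 'to':
The witness who Nadia must give the proposal to ___ during the audit was never identified.
'to' is word 9.

9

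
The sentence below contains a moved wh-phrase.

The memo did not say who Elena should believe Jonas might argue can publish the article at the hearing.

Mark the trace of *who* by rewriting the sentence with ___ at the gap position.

Before movement: Elena should believe Jonas might argue who can publish the article at the hearing.
'who' is the subject of the clause embedded under 'argue'. The gap is right after 'argue'.

The memo did not say who Elena should believe Jonas might argue ___ can publish the article at the hearing.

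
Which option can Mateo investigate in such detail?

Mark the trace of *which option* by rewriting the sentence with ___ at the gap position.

In situ: Mateo can investigate which option in such detail.
'which option' functions as the direct object of 'investigate'. The gap is right after 'investigate'.

Which option can Mateo investigate ___ in such detail?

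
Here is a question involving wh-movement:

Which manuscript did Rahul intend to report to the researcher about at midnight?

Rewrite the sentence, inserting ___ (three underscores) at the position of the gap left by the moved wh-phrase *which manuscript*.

Which manuscript did Rahul intend to report to the researcher about ___ at midnight?

In situ: Rahul did intend to report to the researcher about which manuscript at midnight.
'which manuscript' functions as the object of the preposition 'about'. The gap is right after 'about'.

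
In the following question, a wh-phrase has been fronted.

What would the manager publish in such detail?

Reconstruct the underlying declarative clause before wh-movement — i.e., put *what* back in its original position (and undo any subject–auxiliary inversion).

'what' is the direct object of 'publish'. Fronting leaves a gap immediately after 'publish':
What would the manager publish ___ in such detail?

The manager would publish what in such detail.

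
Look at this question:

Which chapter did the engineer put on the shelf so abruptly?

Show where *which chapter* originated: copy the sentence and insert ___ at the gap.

Which chapter did the engineer put ___ on the shelf so abruptly?

In situ: The engineer did put which chapter on the shelf so abruptly.
'which chapter' functions as the direct object of 'put'. The gap is right after 'put'.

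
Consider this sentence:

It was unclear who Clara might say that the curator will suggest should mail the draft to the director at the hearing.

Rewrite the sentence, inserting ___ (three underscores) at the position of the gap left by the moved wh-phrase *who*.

It was unclear who Clara might say that the curator will suggest ___ should mail the draft to the director at the hearing.

Before movement: Clara might say that the curator will suggest who should mail the draft to the director at the hearing.
'who' is the subject of the clause embedded under 'suggest'. The gap is right after 'suggest'.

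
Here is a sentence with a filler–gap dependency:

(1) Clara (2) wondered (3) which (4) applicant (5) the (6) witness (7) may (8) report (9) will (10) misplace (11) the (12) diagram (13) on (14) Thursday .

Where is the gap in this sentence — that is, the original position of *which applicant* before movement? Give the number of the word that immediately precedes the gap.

8

Underlying clause: The witness may report which applicant will misplace the diagram on Thursday.
The filler 'which applicant' is interpreted as the subject of the clause embedded under 'report'. It moves to the left edge, and the trace sits right after 'report':
Clara wondered which applicant the witness may report ___ will misplace the diagram on Thursday.
'report' is word 8.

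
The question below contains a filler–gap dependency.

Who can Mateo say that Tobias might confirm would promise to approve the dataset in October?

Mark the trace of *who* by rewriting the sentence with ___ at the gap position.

In situ: Mateo can say that Tobias might confirm who would promise to approve the dataset in October.
The filler 'who' is interpreted as the subject of the clause embedded under 'confirm'. The gap is right after 'confirm'.

Who can Mateo say that Tobias might confirm ___ would promise to approve the dataset in October?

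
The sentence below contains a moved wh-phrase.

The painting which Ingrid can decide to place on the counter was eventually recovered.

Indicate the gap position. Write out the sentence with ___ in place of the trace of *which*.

The filler 'which' is interpreted as the direct object of 'place'. The gap is right after 'place'.

The painting which Ingrid can decide to place ___ on the counter was eventually recovered.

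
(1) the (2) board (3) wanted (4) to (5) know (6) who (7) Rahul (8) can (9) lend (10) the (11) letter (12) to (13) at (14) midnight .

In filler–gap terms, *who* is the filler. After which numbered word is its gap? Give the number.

12

Pre-movement form: Rahul can lend the letter to who at midnight.
'who' functions as the object of the preposition 'to' (recipient of 'lend'). Wh-movement fronts it, leaving a gap right after 'to':
The board wanted to know who Rahul can lend the letter to ___ at midnight.
'to' is word 12.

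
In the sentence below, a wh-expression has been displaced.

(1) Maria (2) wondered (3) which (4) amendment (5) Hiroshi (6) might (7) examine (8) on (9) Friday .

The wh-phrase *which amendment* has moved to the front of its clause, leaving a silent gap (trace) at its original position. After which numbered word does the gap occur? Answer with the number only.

7

In situ: Hiroshi might examine which amendment on Friday.
'which amendment' is the direct object of 'examine'. Fronting leaves a gap immediately after 'examine':
Maria wondered which amendment Hiroshi might examine ___ on Friday.
'examine' is word 7.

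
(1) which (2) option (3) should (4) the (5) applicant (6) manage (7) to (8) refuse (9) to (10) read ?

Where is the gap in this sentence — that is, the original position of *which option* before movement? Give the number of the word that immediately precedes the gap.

Pre-movement form: The applicant should manage to refuse to read which option.
'which option' functions as the direct object of 'read'. It moves to the left edge, and the trace sits right after 'read':
Which option should the applicant manage to refuse to read ___?
'read' is word 10.

10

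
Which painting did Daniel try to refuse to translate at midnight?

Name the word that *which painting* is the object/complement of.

Before movement: Daniel did try to refuse to translate which painting at midnight.
'which painting' is the direct object of 'translate'. Fronting leaves a gap immediately after 'translate':
Which painting did Daniel try to refuse to translate ___ at midnight?

translate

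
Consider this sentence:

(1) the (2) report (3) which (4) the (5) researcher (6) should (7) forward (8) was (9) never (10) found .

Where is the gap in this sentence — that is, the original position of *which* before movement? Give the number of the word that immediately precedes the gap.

7

'which' is the direct object of 'forward'. It moves to the left edge, and the trace sits right after 'forward':
The report which the researcher should forward ___ was never found.
'forward' is word 7.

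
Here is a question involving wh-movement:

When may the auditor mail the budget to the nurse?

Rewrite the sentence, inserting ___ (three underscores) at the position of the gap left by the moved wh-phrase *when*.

Before movement: The auditor may mail the budget to the nurse when.
'when' functions as the temporal adjunct. The gap is right after 'nurse'.

When may the auditor mail the budget to the nurse ___?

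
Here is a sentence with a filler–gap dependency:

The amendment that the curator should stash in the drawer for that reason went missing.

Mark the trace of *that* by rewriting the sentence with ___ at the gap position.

'that' functions as the direct object of 'stash'. The gap is right after 'stash'.

The amendment that the curator should stash ___ in the drawer for that reason went missing.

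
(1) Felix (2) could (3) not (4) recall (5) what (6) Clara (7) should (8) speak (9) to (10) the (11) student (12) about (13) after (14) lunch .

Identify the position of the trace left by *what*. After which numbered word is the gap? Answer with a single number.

In situ: Clara should speak to the student about what after lunch.
'what' is the object of the preposition 'about'. Wh-movement fronts it, leaving a gap right after 'about':
Felix could not recall what Clara should speak to the student about ___ after lunch.
'about' is word 12.

12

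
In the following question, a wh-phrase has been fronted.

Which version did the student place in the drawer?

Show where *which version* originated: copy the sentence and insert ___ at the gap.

Which version did the student place ___ in the drawer?

Before movement: The student did place which version in the drawer.
'which version' functions as the direct object of 'place'. The gap is right after 'place'.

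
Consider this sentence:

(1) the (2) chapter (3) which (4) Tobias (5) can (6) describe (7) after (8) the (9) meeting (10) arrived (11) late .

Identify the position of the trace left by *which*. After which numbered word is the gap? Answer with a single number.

'which' functions as the direct object of 'describe'. Wh-movement fronts it, leaving a gap right after 'describe':
The chapter which Tobias can describe ___ after the meeting arrived late.
'describe' is word 6.

6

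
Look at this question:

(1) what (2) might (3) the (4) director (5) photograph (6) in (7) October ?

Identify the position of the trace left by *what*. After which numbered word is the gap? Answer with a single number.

Pre-movement form: The director might photograph what in October.
The filler 'what' is interpreted as the direct object of 'photograph'. Wh-movement fronts it, leaving a gap right after 'photograph':
What might the director photograph ___ in October?
'photograph' is word 5.

5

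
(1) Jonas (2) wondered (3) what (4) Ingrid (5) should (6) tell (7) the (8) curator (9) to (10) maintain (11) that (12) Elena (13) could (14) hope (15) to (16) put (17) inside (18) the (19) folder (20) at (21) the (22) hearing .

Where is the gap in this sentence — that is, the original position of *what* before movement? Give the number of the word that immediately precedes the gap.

In situ: Ingrid should tell the curator to maintain that Elena could hope to put what inside the folder at the hearing.
'what' is the direct object of 'put'. Wh-movement fronts it, leaving a gap right after 'put':
Jonas wondered what Ingrid should tell the curator to maintain that Elena could hope to put ___ inside the folder at the hearing.
'put' is word 16.

16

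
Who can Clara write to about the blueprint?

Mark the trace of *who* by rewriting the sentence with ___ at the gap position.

In situ: Clara can write to who about the blueprint.
'who' is the object of the preposition 'to'. The gap is right after 'to'.

Who can Clara write to ___ about the blueprint?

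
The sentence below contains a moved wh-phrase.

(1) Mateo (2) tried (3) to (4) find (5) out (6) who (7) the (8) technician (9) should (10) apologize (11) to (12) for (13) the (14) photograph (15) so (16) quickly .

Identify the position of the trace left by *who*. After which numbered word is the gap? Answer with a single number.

Pre-movement form: The technician should apologize to who for the photograph so quickly.
'who' is the object of the preposition 'to'. Fronting leaves a gap immediately after 'to':
Mateo tried to find out who the technician should apologize to ___ for the photograph so quickly.
'to' is word 11.

11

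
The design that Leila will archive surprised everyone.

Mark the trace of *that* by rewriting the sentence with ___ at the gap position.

'that' is the direct object of 'archive'. The gap is right after 'archive'.

The design that Leila will archive ___ surprised everyone.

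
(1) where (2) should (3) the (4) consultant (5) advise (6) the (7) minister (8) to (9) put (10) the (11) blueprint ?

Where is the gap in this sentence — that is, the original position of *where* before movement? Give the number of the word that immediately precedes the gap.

11

In situ: The consultant should advise the minister to put the blueprint where.
The filler 'where' is interpreted as the locative complement of 'put'. Wh-movement fronts it, leaving a gap right after 'blueprint':
Where should the consultant advise the minister to put the blueprint ___?
'blueprint' is word 11.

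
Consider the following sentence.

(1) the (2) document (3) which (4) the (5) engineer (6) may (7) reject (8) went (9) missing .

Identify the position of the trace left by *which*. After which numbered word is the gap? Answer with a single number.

'which' is the direct object of 'reject'. Fronting leaves a gap immediately after 'reject':
The document which the engineer may reject ___ went missing.
'reject' is word 7.

7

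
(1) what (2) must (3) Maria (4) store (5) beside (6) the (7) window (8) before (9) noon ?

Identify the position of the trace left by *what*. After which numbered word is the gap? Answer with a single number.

4

Underlying clause: Maria must store what beside the window before noon.
The filler 'what' is interpreted as the direct object of 'store'. It moves to the left edge, and the trace sits right after 'store':
What must Maria store ___ beside the window before noon?
'store' is word 4.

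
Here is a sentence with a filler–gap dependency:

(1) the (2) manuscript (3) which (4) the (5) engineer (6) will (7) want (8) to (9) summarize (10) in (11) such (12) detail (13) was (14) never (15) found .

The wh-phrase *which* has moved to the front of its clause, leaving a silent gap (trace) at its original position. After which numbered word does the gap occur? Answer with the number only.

'which' functions as the direct object of 'summarize'. Wh-movement fronts it, leaving a gap right after 'summarize':
The manuscript which the engineer will want to summarize ___ in such detail was never found.
'summarize' is word 9.

9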